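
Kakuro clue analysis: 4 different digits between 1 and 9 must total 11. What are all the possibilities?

4 distinct digits from 1–9 sum between 10 and 30.
Only one set works: {1,2,3,5}.

{1,2,3,5}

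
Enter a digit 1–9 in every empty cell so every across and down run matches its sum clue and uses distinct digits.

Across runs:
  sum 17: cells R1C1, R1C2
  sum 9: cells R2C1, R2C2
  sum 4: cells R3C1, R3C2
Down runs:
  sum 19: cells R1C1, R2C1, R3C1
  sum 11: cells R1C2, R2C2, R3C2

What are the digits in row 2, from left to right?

7 2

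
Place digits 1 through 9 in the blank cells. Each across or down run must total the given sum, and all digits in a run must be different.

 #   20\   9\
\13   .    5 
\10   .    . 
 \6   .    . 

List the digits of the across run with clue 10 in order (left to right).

7, 3

R1C1 = 13 − 5 = 8 completes the 13 across.
Given what's placed, R3C1 must be 5 to fit the 6 across and 20 down.
R3C2 = 6 − 5 = 1 completes the 6 across.
R2C1 = 20 − 13 = 7 completes the 20 down.
R2C2 = 10 − 7 = 3 completes the 10 across.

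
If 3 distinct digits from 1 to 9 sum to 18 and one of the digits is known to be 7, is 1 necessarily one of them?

No

Counterexample: {2,7,9} sums to 18 under that restriction without using 1.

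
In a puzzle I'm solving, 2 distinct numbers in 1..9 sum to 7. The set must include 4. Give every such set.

{3,4}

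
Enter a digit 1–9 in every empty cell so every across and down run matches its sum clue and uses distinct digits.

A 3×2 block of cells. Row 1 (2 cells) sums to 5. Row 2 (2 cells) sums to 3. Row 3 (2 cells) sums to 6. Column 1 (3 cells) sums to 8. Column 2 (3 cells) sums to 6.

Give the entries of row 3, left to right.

5 1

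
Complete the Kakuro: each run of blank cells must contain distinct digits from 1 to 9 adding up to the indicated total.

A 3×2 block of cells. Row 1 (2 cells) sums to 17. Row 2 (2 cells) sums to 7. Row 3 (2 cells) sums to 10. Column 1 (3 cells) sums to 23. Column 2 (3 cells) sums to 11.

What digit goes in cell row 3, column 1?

8

17 in 2 cells must be {8,9}; 23 in 3 cells must be {6,8,9}.
The 17 across and the 11 down share only 8, so (1,2) = 8.
The 7 across and the 23 down share only 6, so (2,1) = 6.
(2,2) = 7 − 6 = 1 completes the 7 across.
(3,2) = 11 − 9 = 2 completes the 11 down.
(1,1) = 17 − 8 = 9 completes the 17 across.
(3,1) = 10 − 2 = 8 completes the 10 across.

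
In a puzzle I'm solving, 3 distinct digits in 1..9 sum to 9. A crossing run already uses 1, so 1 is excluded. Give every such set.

{2,3,4}

3 distinct digits from 1–9 sum between 6 and 24.
Dropping sets that contain 1.
Only one set works: {2,3,4}.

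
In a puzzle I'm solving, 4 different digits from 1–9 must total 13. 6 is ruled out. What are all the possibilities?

4 distinct digits from 1–9 sum between 10 and 30.
Dropping sets that contain 6.

{1,2,3,7}; {1,3,4,5}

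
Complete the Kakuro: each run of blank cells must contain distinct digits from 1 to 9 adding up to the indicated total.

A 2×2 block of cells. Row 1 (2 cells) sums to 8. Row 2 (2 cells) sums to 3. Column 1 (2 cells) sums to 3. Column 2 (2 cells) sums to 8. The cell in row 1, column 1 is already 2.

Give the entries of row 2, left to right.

3 in 2 cells must be {1,2}.
(1,2) = 8 − 2 = 6 completes the 8 across.
(2,1) = 3 − 2 = 1 completes the 3 down.
(2,2) = 3 − 1 = 2 completes the 3 across.

1, 2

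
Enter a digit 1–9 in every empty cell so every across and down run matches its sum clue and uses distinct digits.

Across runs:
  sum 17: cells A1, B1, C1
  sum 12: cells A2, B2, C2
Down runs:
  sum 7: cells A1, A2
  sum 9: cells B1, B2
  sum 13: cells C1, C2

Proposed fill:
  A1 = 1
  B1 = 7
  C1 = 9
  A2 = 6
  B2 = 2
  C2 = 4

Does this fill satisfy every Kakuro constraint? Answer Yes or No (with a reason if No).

Yes

Across: 1+7+9=17; 6+2+4=12. Down: 1+6=7; 7+2=9; 9+4=13. No digit repeats within any run.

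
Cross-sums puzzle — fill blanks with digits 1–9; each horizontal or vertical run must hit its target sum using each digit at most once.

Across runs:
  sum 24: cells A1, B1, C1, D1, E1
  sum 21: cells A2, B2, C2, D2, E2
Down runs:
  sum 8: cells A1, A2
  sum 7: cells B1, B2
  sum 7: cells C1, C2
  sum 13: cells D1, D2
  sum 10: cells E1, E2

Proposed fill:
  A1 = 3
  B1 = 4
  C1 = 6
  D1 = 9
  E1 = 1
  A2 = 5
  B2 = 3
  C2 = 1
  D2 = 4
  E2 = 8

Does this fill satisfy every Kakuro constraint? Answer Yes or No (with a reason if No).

No — the across run A1–E1 sums to 23, not 24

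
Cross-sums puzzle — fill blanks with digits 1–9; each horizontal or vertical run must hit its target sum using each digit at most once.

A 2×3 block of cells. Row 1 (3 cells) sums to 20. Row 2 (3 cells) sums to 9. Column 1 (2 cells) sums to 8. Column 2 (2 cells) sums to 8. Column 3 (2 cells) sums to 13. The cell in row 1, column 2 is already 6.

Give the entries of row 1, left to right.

5 6 9

Given what's placed, (1,1) must be 5 to fit the 20 across and 8 down.
(1,3) = 20 − 11 = 9 completes the 20 across.
(2,1) = 8 − 5 = 3 completes the 8 down.
(2,2) = 8 − 6 = 2 completes the 8 down.
(2,3) = 9 − 5 = 4 completes the 9 across.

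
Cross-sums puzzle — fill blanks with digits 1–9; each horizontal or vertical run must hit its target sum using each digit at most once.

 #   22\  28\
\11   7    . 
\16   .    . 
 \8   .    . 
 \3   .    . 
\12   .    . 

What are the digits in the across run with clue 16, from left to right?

16 in 2 cells must be {7,9}; 3 in 2 cells must be {1,2}.
R1C2 = 11 − 7 = 4 completes the 11 across.
Given what's placed, R2C1 must be 9 to fit the 16 across and 22 down.
R2C2 = 16 − 9 = 7 completes the 16 across.

9 7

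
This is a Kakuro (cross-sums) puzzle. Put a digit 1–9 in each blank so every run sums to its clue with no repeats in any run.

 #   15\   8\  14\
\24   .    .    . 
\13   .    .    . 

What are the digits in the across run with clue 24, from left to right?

24 in 3 cells must be {7,8,9}.
The 24 across and the 8 down share only 7, so R1C2 = 7.
R2C2 = 8 − 7 = 1 completes the 8 down.
Nothing is forced directly, so branch on R1C1, whose candidates are 8 or 9. If R1C1 = 9: that forces R1C3 = 8, after which R2C1 would have to be in {3,4,5,7,8,9} for the 13 across but in {6} for the 15 down — contradiction. So R1C1 = 8.
R1C3 = 24 − 15 = 9 completes the 24 across.
R2C1 = 15 − 8 = 7 completes the 15 down.
R2C3 = 13 − 8 = 5 completes the 13 across.

8 7 9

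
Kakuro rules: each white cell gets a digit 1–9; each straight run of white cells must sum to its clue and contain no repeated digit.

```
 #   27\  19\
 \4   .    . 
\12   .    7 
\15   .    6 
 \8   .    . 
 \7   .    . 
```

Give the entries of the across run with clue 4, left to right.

3 1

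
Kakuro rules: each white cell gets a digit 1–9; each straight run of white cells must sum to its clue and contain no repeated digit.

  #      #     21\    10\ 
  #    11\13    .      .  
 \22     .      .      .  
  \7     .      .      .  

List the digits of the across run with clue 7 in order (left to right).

7 in 3 cells must be {1,2,4}.
Only 4 fits R3C2 under both its across sum 7 and down sum 21.
Given what's placed, R3C1 must be 2 to fit the 7 across and 11 down.
R3C3 = 7 − 6 = 1 completes the 7 across.

2 4 1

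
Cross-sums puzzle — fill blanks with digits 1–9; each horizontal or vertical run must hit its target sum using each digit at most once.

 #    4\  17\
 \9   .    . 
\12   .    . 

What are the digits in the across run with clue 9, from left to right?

1 8

4 in 2 cells must be {1,3}; 17 in 2 cells must be {8,9}.
The 9 across and the 17 down share only 8, so R1C2 = 8.
The 12 across and the 4 down share only 3, so R2C1 = 3.
R2C2 = 12 − 3 = 9 completes the 12 across.
R1C1 = 9 − 8 = 1 completes the 9 across.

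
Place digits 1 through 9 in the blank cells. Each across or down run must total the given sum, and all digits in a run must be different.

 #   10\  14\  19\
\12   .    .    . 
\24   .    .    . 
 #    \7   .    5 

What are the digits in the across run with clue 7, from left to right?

2, 5

24 in 3 cells must be {7,8,9}.
R2C3 = 8: the only remaining digit allowed by both the 24 across and the 19 down.
R3C2 = 7 − 5 = 2 completes the 7 across.
R1C3 = 19 − 13 = 6 completes the 19 down.
Nothing is forced directly, so branch on R2C1, whose candidates are 7 or 9. If R2C1 = 7: then R1C1 would have to be in {1,2,4,5} for the 12 across but in {3} for the 10 down — contradiction. So R2C1 = 9.
R1C1 = 10 − 9 = 1 completes the 10 down.
R1C2 = 12 − 7 = 5 completes the 12 across.
R2C2 = 24 − 17 = 7 completes the 24 across.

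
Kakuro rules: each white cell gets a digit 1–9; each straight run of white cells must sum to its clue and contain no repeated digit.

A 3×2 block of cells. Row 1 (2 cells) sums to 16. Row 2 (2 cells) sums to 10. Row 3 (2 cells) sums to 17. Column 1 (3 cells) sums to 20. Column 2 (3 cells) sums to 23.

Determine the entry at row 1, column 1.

7

16 in 2 cells must be {7,9}; 17 in 2 cells must be {8,9}; 23 in 3 cells must be {6,8,9}.
The 16 across and the 23 down share only 9, so (1,2) = 9.
Given what's placed, (3,2) must be 8 to fit the 17 across and 23 down.
(1,1) = 16 − 9 = 7 completes the 16 across.
(2,2) = 23 − 17 = 6 completes the 23 down.
(3,1) = 17 − 8 = 9 completes the 17 across.
(2,1) = 10 − 6 = 4 completes the 10 across.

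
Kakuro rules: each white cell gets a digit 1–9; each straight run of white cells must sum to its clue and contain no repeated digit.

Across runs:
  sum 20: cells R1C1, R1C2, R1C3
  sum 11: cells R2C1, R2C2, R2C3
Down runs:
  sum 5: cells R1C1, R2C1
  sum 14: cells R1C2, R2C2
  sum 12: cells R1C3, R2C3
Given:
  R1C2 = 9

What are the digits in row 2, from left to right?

R2C2 = 14 − 9 = 5 completes the 14 down.
Given what's placed, R2C3 must be 4 to fit the 11 across and 12 down.
R1C3 = 12 − 4 = 8 completes the 12 down.
R2C1 = 11 − 9 = 2 completes the 11 across.
R1C1 = 20 − 17 = 3 completes the 20 across.

2, 5, 4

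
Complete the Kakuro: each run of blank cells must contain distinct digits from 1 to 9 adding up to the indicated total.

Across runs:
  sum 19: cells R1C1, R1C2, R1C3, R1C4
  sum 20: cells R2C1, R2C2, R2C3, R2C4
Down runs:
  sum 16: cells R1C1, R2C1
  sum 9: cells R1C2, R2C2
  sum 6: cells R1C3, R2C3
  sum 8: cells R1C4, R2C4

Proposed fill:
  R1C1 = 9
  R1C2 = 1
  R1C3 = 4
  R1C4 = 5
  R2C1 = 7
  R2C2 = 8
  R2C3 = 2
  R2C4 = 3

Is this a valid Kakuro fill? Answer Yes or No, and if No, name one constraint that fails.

Across: 9+1+4+5=19; 7+8+2+3=20. Down: 9+7=16; 1+8=9; 4+2=6; 5+3=8. No digit repeats within any run.

Yes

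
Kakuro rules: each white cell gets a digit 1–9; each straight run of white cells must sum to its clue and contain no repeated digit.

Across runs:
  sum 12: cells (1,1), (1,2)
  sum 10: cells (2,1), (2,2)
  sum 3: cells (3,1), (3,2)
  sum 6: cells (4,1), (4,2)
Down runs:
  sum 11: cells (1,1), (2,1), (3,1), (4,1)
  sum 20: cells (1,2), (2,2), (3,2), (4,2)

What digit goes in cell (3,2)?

2

3 in 2 cells must be {1,2}; 11 in 4 cells must be {1,2,3,5}.
Nothing is forced directly, so branch on (2,1), whose candidates are 1 or 2 or 3. If (2,1) = 1: that forces (2,2) = 9, (3,1) = 2, (3,2) = 1, (4,1) = 5, after which (4,2) would have to be in {1} for the 6 across but in {2,3,4,6,7,8} for the 20 down — contradiction. If (2,1) = 3: that forces (1,1) = 5, (1,2) = 7, after which (2,2) would have to be in {7} for the 10 across but in {1,2,3,4,5,6,8,9} for the 20 down — contradiction. So (2,1) = 2.
(2,2) = 10 − 2 = 8 completes the 10 across.
Given what's placed, (3,1) must be 1 to fit the 3 across and 11 down.
(3,2) = 3 − 1 = 2 completes the 3 across.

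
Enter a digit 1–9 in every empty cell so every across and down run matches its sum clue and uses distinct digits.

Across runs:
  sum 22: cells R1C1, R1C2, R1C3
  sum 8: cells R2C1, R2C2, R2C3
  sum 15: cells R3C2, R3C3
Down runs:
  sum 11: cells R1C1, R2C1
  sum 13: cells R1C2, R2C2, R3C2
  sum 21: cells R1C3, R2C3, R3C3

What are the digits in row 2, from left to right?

3, 1, 4

Nothing is forced directly, so branch on R2C3, whose candidates are 4 or 5. If R2C3 = 5: that forces R2C1 = 2, R2C2 = 1, R1C1 = 9, R1C3 = 7, R3C3 = 9, after which R1C2 would have to be in {6} for the 22 across but in {3,4,5,7,8,9} for the 13 down — contradiction. So R2C3 = 4.
Given what's placed, R2C1 must be 3 to fit the 8 across and 11 down.
R2C2 = 8 − 7 = 1 completes the 8 across.
R1C1 = 11 − 3 = 8 completes the 11 down.
R1C3 = 9: the only remaining digit allowed by both the 22 across and the 21 down.
R3C3 = 21 − 13 = 8 completes the 21 down.
R1C2 = 22 − 17 = 5 completes the 22 across.
R3C2 = 15 − 8 = 7 completes the 15 across.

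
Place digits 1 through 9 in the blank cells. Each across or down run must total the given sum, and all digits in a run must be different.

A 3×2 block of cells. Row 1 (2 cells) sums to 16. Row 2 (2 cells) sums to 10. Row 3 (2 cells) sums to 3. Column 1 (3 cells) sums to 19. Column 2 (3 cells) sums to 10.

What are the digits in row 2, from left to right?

16 in 2 cells must be {7,9}; 3 in 2 cells must be {1,2}.
The 16 across and the 10 down share only 7, so (1,2) = 7.
The 3 across and the 19 down share only 2, so (3,1) = 2.
(3,2) = 3 − 2 = 1 completes the 3 across.
(1,1) = 16 − 7 = 9 completes the 16 across.
(2,1) = 19 − 11 = 8 completes the 19 down.
(2,2) = 10 − 8 = 2 completes the 10 across.

8, 2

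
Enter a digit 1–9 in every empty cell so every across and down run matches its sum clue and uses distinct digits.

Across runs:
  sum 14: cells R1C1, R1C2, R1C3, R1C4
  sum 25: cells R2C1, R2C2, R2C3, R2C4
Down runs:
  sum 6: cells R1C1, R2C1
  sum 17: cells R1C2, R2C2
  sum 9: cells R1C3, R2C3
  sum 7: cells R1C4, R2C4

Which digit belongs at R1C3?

17 in 2 cells must be {8,9}.
Only 8 fits R1C2 under both its across sum 14 and down sum 17.
R2C2 = 17 − 8 = 9 completes the 17 down.
Nothing is forced directly, so branch on R1C1, whose candidates are 1 or 2. If R1C1 = 2: that forces R2C1 = 4, R2C4 = 5, after which R1C4 would have to be in {1,3} for the 14 across but in {2} for the 7 down — contradiction. So R1C1 = 1.
R2C1 = 6 − 1 = 5 completes the 6 down.
No cell is forced outright now. R2C4 can only be 3 or 4 (the digits allowed by both its 25 across and its 7 down). If R2C4 = 3: then R1C4 would have to be in {2,3} for the 14 across but in {4} for the 7 down — contradiction. So R2C4 = 4.
R1C4 = 7 − 4 = 3 completes the 7 down.
R2C3 = 25 − 18 = 7 completes the 25 across.
R1C3 = 14 − 12 = 2 completes the 14 across.

2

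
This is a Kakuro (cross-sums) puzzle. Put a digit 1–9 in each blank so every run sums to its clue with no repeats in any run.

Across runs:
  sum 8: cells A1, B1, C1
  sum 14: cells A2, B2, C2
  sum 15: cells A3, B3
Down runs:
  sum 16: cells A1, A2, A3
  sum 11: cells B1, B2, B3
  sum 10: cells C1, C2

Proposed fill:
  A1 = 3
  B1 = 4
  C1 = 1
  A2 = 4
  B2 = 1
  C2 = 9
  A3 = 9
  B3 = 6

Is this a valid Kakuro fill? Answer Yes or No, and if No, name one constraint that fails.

Across: 3+4+1=8; 4+1+9=14; 9+6=15. Down: 3+4+9=16; 4+1+6=11; 1+9=10. No digit repeats within any run.

Yes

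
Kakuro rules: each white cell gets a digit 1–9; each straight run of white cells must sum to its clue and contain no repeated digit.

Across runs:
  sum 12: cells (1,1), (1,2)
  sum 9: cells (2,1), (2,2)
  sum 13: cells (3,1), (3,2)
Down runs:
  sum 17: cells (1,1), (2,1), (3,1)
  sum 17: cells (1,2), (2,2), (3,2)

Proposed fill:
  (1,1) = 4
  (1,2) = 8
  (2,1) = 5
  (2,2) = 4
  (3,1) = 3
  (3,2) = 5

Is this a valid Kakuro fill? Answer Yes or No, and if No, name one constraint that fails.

No — the across run (3,1)–(3,2) sums to 8, not 13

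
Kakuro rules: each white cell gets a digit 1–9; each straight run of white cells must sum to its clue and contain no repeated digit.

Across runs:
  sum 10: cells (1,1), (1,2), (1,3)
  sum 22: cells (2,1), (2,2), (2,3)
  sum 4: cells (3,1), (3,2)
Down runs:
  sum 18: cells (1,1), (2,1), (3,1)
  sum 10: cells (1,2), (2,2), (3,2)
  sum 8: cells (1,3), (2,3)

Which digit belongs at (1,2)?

4 in 2 cells must be {1,3}.
Nothing is forced directly, so branch on (3,1), whose candidates are 1 or 3. If (3,1) = 1: then (1,1) would have to be in {1,2,3,4,5,6,7} for the 10 across but in {8,9} for the 18 down — contradiction. So (3,1) = 3.
(3,2) = 4 − 3 = 1 completes the 4 across.
Nothing is forced directly, so branch on (1,1), whose candidates are 6 or 7. If (1,1) = 7: that forces (1,2) = 2, (1,3) = 1, (2,1) = 8, after which (2,2) would have to be in {5,9} for the 22 across but in {7} for the 10 down — contradiction. So (1,1) = 6.
(1,2) = 3: the only remaining digit allowed by both the 10 across and the 10 down.

3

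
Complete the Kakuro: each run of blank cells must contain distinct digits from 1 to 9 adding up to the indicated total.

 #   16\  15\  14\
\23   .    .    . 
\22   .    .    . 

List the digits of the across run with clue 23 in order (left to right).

23 in 3 cells must be {6,8,9}; 16 in 2 cells must be {7,9}.
The 23 across and the 16 down share only 9, so R1C1 = 9.
R2C1 = 16 − 9 = 7 completes the 16 down.
Nothing is forced directly, so branch on R2C2, whose candidates are 6 or 9. If R2C2 = 6: then R1C2 would have to be in {6,8} for the 23 across but in {9} for the 15 down — contradiction. So R2C2 = 9.
R1C2 = 15 − 9 = 6 completes the 15 down.
R1C3 = 23 − 15 = 8 completes the 23 across.
R2C3 = 22 − 16 = 6 completes the 22 across.

9, 6, 8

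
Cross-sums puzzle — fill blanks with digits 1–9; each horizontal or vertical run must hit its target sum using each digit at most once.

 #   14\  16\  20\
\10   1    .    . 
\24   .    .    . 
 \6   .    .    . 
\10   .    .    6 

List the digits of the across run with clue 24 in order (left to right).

24 in 3 cells must be {7,8,9}; 6 in 3 cells must be {1,2,3}.
Given what's placed, R4C1 must be 3 to fit the 10 across and 14 down.
R4C2 = 10 − 9 = 1 completes the 10 across.
R2C1 = 8: the only remaining digit allowed by both the 24 across and the 14 down.
R3C1 = 14 − 12 = 2 completes the 14 down.
Given what's placed, R3C2 must be 3 to fit the 6 across and 16 down.
R3C3 = 6 − 5 = 1 completes the 6 across.
Given what's placed, R2C2 must be 7 to fit the 24 across and 16 down.
R2C3 = 24 − 15 = 9 completes the 24 across.

8, 7, 9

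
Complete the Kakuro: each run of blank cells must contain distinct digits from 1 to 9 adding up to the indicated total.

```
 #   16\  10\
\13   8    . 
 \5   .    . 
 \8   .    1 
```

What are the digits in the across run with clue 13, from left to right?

R1C2 = 13 − 8 = 5 completes the 13 across.
R2C2 = 10 − 6 = 4 completes the 10 down.
R3C1 = 8 − 1 = 7 completes the 8 across.
R2C1 = 5 − 4 = 1 completes the 5 across.

8, 5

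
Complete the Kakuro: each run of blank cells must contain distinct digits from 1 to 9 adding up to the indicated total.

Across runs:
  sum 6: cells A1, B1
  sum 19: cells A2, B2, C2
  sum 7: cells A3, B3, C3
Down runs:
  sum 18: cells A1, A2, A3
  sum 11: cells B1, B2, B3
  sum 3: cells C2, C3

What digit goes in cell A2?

9

7 in 3 cells must be {1,2,4}; 3 in 2 cells must be {1,2}.
Only 2 fits C2 under both its across sum 19 and down sum 3.
C3 = 3 − 2 = 1 completes the 3 down.
Given what's placed, B2 must be 8 to fit the 19 across and 11 down.
B3 = 2: the only remaining digit allowed by both the 7 across and the 11 down.
B1 = 11 − 10 = 1 completes the 11 down.
A2 = 19 − 10 = 9 completes the 19 across.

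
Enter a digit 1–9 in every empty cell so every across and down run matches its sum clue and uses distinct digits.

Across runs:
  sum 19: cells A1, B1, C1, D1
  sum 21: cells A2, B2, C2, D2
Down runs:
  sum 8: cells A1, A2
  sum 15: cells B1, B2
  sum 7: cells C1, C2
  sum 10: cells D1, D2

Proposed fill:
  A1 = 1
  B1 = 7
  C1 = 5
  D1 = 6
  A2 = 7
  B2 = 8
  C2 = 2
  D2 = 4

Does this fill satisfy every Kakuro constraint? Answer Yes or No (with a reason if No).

Yes

Across: 1+7+5+6=19; 7+8+2+4=21. Down: 1+7=8; 7+8=15; 5+2=7; 6+4=10. No digit repeats within any run.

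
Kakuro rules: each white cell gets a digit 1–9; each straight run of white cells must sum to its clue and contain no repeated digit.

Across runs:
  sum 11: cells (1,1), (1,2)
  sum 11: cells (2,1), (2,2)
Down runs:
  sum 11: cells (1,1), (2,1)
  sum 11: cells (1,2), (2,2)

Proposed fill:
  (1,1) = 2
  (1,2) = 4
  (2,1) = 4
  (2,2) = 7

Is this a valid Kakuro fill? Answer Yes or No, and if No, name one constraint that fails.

No — the down run (1,1)–(2,1) sums to 6, not 11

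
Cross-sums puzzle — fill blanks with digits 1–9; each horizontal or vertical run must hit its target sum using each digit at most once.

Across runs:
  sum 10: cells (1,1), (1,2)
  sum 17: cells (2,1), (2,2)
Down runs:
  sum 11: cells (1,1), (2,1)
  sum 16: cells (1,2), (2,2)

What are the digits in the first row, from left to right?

17 in 2 cells must be {8,9}; 16 in 2 cells must be {7,9}.
The 17 across and the 16 down share only 9, so (2,2) = 9.
(1,2) = 16 − 9 = 7 completes the 16 down.
(2,1) = 17 − 9 = 8 completes the 17 across.
(1,1) = 10 − 7 = 3 completes the 10 across.

3, 7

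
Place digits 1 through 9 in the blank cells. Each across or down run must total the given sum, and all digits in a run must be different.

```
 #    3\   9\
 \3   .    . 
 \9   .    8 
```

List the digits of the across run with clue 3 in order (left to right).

2 1

3 in 2 cells must be {1,2}.
R1C2 = 9 − 8 = 1 completes the 9 down.
R2C1 = 9 − 8 = 1 completes the 9 across.
R1C1 = 3 − 1 = 2 completes the 3 across.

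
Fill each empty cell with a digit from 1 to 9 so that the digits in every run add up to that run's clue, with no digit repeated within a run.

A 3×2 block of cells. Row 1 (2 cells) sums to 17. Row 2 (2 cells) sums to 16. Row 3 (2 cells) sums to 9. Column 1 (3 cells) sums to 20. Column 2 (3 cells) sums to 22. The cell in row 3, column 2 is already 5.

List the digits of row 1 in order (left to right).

9 8

17 in 2 cells must be {8,9}; 16 in 2 cells must be {7,9}.
Given what's placed, (2,2) must be 9 to fit the 16 across and 22 down.
(3,1) = 9 − 5 = 4 completes the 9 across.
(1,1) = 9: the only remaining digit allowed by both the 17 across and the 20 down.
(1,2) = 17 − 9 = 8 completes the 17 across.
(2,1) = 16 − 9 = 7 completes the 16 across.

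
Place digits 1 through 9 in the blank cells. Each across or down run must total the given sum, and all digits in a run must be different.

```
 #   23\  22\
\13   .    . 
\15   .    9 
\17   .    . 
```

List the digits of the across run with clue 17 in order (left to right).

17 in 2 cells must be {8,9}; 23 in 3 cells must be {6,8,9}.
R2C1 = 15 − 9 = 6 completes the 15 across.
R3C2 = 8: the only remaining digit allowed by both the 17 across and the 22 down.
R1C2 = 22 − 17 = 5 completes the 22 down.
R3C1 = 17 − 8 = 9 completes the 17 across.
R1C1 = 13 − 5 = 8 completes the 13 across.

9 8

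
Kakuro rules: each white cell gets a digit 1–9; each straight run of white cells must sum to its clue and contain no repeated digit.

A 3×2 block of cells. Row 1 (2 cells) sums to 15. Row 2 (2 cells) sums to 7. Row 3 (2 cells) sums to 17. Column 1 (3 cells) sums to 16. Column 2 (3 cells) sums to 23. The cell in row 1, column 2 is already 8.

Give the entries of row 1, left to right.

7 8

17 in 2 cells must be {8,9}; 23 in 3 cells must be {6,8,9}.
(1,1) = 15 − 8 = 7 completes the 15 across.
(2,2) = 6: the only remaining digit allowed by both the 7 across and the 23 down.
Given what's placed, (3,1) must be 8 to fit the 17 across and 16 down.
(3,2) = 17 − 8 = 9 completes the 17 across.
(2,1) = 7 − 6 = 1 completes the 7 across.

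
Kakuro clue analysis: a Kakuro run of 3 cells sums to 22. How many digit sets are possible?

3 distinct digits from 1–9 sum between 6 and 24.
Enumerating: {5,8,9}, {6,7,9}.

2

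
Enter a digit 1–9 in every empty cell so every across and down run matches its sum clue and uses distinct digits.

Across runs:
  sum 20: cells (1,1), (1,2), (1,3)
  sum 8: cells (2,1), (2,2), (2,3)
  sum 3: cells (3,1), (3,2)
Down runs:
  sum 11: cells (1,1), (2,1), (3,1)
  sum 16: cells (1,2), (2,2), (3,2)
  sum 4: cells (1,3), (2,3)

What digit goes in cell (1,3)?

3 in 2 cells must be {1,2}; 4 in 2 cells must be {1,3}.
Only 3 fits (1,3) under both its across sum 20 and down sum 4.

3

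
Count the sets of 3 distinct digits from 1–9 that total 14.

8

3 distinct digits from 1–9 sum between 6 and 24.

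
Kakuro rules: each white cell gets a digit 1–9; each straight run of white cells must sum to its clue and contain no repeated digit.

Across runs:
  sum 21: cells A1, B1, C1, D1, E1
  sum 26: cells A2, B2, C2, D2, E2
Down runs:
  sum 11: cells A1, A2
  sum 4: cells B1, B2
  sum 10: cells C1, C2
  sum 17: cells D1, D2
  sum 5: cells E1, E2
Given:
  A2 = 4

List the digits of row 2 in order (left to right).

4, 3, 8, 9, 2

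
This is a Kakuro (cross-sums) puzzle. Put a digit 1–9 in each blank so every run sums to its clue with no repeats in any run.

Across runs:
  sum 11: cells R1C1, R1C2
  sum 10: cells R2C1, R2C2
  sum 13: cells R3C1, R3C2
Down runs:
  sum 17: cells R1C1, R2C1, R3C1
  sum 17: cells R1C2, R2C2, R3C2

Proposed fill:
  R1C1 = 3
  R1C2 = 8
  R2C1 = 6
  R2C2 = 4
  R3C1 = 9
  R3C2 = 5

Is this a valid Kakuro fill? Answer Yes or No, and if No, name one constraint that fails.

No — the down run R1C1–R3C1 sums to 18, not 17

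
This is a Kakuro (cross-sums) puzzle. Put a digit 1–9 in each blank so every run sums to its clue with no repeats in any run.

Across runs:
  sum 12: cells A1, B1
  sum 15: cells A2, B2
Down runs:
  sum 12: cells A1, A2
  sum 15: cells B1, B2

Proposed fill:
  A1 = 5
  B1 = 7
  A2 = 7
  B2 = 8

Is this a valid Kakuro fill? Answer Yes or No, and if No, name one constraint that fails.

Across: 5+7=12; 7+8=15. Down: 5+7=12; 7+8=15. No digit repeats within any run.

Yes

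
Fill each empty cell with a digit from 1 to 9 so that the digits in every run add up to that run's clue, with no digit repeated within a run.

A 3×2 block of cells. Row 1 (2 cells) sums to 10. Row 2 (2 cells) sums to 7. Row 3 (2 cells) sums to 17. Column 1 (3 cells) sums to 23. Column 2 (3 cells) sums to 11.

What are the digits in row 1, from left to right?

17 in 2 cells must be {8,9}; 23 in 3 cells must be {6,8,9}.
The 7 across and the 23 down share only 6, so (2,1) = 6.
(2,2) = 7 − 6 = 1 completes the 7 across.
Given what's placed, (3,2) must be 8 to fit the 17 across and 11 down.
(1,2) = 11 − 9 = 2 completes the 11 down.
(3,1) = 17 − 8 = 9 completes the 17 across.
(1,1) = 10 − 2 = 8 completes the 10 across.

8, 2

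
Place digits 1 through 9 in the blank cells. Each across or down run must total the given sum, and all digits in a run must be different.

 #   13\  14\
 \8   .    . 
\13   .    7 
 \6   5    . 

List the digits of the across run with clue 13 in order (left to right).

6 7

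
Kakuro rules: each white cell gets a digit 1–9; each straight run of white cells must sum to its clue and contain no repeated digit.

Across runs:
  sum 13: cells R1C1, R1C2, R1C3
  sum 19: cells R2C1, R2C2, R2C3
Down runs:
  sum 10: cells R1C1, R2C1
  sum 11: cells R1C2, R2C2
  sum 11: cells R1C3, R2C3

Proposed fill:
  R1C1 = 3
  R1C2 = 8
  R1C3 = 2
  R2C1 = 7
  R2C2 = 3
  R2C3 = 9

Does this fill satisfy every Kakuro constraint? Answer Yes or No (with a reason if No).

Yes

Across: 3+8+2=13; 7+3+9=19. Down: 3+7=10; 8+3=11; 2+9=11. No digit repeats within any run.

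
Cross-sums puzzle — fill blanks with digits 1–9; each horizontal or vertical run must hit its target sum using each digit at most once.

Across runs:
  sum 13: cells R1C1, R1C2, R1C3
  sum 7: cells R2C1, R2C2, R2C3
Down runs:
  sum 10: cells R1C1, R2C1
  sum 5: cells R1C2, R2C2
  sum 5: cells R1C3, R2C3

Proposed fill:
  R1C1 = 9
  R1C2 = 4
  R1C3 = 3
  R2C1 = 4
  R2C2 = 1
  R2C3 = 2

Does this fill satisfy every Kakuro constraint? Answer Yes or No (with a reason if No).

No — the down run R1C1–R2C1 sums to 13, not 10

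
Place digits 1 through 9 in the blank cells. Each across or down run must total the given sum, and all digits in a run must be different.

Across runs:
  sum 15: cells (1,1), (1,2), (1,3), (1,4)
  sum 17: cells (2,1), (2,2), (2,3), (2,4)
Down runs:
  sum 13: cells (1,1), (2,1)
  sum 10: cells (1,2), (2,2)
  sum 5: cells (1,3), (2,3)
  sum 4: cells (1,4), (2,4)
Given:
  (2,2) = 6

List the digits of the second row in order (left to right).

7 6 3 1

4 in 2 cells must be {1,3}.
(1,2) = 10 − 6 = 4 completes the 10 down.
Nothing is forced directly, so branch on (1,4), whose candidates are 1 or 3. If (1,4) = 1: that forces (2,4) = 3, (2,1) = 7, (2,3) = 1, after which (1,1) would have to be in {2,3,7,8} for the 15 across but in {6} for the 13 down — contradiction. So (1,4) = 3.
(2,4) = 4 − 3 = 1 completes the 4 down.
No cell is forced outright now. (2,1) can only be 7 or 8 (the digits allowed by both its 17 across and its 13 down). If (2,1) = 8: then (1,1) would have to be in {1,2,6,7} for the 15 across but in {5} for the 13 down — contradiction. So (2,1) = 7.
(1,1) = 13 − 7 = 6 completes the 13 down.
(1,3) = 15 − 13 = 2 completes the 15 across.
(2,3) = 17 − 14 = 3 completes the 17 across.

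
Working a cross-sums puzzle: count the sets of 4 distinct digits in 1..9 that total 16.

8

4 distinct digits from 1–9 sum between 10 and 30.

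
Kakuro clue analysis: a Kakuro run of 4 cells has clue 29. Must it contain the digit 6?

The only way to make 29 from 4 distinct digits is {5,7,8,9}, which does not contain 6.

No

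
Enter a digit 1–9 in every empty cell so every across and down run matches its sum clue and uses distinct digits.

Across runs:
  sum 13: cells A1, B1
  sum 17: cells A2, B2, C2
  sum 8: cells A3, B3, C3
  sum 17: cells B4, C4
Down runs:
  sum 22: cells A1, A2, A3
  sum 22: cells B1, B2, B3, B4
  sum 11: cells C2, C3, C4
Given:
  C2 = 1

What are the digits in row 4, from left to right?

9 8

17 in 2 cells must be {8,9}.
Only 5 fits A3 under both its across sum 8 and down sum 22.
Given what's placed, C3 must be 2 to fit the 8 across and 11 down.
C4 = 11 − 3 = 8 completes the 11 down.
Given what's placed, A2 must be 9 to fit the 17 across and 22 down.
B2 = 17 − 10 = 7 completes the 17 across.
B3 = 8 − 7 = 1 completes the 8 across.
B4 = 17 − 8 = 9 completes the 17 across.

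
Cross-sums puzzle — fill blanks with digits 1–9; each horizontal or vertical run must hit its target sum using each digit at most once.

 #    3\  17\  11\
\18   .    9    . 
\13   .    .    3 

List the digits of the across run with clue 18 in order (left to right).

3 in 2 cells must be {1,2}; 17 in 2 cells must be {8,9}.
R1C3 = 11 − 3 = 8 completes the 11 down.
R2C2 = 17 − 9 = 8 completes the 17 down.
R1C1 = 18 − 17 = 1 completes the 18 across.
R2C1 = 13 − 11 = 2 completes the 13 across.

1 9 8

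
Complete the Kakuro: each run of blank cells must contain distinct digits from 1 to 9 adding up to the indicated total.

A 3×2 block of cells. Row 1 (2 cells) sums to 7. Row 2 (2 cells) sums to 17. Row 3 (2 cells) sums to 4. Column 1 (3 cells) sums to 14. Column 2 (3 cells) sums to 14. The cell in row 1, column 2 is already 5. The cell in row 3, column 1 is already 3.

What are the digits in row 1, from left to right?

2 5

17 in 2 cells must be {8,9}; 4 in 2 cells must be {1,3}.
(1,1) = 7 − 5 = 2 completes the 7 across.
(2,1) = 14 − 5 = 9 completes the 14 down.
(2,2) = 17 − 9 = 8 completes the 17 across.
(3,2) = 4 − 3 = 1 completes the 4 across.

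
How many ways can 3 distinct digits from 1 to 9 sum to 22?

3 distinct digits from 1–9 sum between 6 and 24.
Enumerating: {5,8,9}, {6,7,9}.

2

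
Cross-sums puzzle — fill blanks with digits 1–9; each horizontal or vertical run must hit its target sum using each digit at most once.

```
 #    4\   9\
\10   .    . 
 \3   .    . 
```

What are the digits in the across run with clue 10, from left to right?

3 in 2 cells must be {1,2}; 4 in 2 cells must be {1,3}.
The 3 across and the 4 down share only 1, so R2C1 = 1.
R2C2 = 3 − 1 = 2 completes the 3 across.
R1C1 = 4 − 1 = 3 completes the 4 down.
R1C2 = 10 − 3 = 7 completes the 10 across.

3 7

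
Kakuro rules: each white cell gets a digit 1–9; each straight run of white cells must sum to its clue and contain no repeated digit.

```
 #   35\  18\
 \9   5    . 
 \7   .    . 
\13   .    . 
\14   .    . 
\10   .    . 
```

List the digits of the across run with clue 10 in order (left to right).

35 in 5 cells must be {5,6,7,8,9}.
R1C2 = 9 − 5 = 4 completes the 9 across.
Given what's placed, R2C1 must be 6 to fit the 7 across and 35 down.
R2C2 = 7 − 6 = 1 completes the 7 across.
No cell is forced outright now. R4C1 can only be 8 or 9 (the digits allowed by both its 14 across and its 35 down). If R4C1 = 8: that forces R4C2 = 6, R5C2 = 2, R3C2 = 5, after which R5C1 would have to be in {8} for the 10 across but in {7,9} for the 35 down — contradiction. So R4C1 = 9.
R4C2 = 14 − 9 = 5 completes the 14 across.
R3C2 = 6: the only remaining digit allowed by both the 13 across and the 18 down.
R5C2 = 18 − 16 = 2 completes the 18 down.
R3C1 = 13 − 6 = 7 completes the 13 across.
R5C1 = 10 − 2 = 8 completes the 10 across.

8 2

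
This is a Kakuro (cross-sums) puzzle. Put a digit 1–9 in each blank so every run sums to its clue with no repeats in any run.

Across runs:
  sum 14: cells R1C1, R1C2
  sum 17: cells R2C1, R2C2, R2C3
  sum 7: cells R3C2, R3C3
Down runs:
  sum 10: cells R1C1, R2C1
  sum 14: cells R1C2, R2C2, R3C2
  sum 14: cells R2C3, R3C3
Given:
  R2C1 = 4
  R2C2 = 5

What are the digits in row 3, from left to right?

R1C1 = 10 − 4 = 6 completes the 10 down.
R1C2 = 14 − 6 = 8 completes the 14 across.
R2C3 = 17 − 9 = 8 completes the 17 across.
R3C2 = 14 − 13 = 1 completes the 14 down.
R3C3 = 7 − 1 = 6 completes the 7 across.

1 6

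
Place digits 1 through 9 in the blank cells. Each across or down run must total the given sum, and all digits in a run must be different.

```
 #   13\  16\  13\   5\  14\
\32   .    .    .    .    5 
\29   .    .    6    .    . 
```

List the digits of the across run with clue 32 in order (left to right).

8, 9, 7, 3, 5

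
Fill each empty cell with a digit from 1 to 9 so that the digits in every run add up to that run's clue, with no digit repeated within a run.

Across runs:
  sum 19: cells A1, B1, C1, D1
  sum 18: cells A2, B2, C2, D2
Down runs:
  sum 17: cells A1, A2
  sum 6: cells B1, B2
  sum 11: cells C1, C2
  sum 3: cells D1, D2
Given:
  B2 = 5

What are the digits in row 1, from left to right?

17 in 2 cells must be {8,9}; 3 in 2 cells must be {1,2}.
B1 = 6 − 5 = 1 completes the 6 down.
D1 = 2: the only remaining digit allowed by both the 19 across and the 3 down.
D2 = 3 − 2 = 1 completes the 3 down.
Given what's placed, A1 must be 9 to fit the 19 across and 17 down.
C1 = 19 − 12 = 7 completes the 19 across.
A2 = 17 − 9 = 8 completes the 17 down.
C2 = 18 − 14 = 4 completes the 18 across.

9 1 7 2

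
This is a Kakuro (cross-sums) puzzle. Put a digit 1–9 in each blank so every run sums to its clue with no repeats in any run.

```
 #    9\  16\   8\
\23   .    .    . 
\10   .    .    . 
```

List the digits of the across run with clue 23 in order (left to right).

8 9 6

23 in 3 cells must be {6,8,9}; 16 in 2 cells must be {7,9}.
The 23 across and the 16 down share only 9, so R1C2 = 9.
Given what's placed, R1C3 must be 6 to fit the 23 across and 8 down.
R2C2 = 16 − 9 = 7 completes the 16 down.
R2C3 = 8 − 6 = 2 completes the 8 down.
R1C1 = 23 − 15 = 8 completes the 23 across.
R2C1 = 10 − 9 = 1 completes the 10 across.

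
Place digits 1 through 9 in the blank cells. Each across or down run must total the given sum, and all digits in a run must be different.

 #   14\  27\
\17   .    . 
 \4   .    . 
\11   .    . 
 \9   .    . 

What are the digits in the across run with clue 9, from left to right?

17 in 2 cells must be {8,9}; 4 in 2 cells must be {1,3}.
Only 8 fits R1C1 under both its across sum 17 and down sum 14.
R1C2 = 17 − 8 = 9 completes the 17 across.
Given what's placed, R2C2 must be 3 to fit the 4 across and 27 down.
R2C1 = 4 − 3 = 1 completes the 4 across.
No cell is forced outright now. R3C1 can only be 2 or 3 (the digits allowed by both its 11 across and its 14 down). If R3C1 = 2: then R3C2 would have to be in {9} for the 11 across but in {7,8} for the 27 down — contradiction. So R3C1 = 3.
R3C2 = 11 − 3 = 8 completes the 11 across.
R4C1 = 14 − 12 = 2 completes the 14 down.
R4C2 = 9 − 2 = 7 completes the 9 across.

2, 7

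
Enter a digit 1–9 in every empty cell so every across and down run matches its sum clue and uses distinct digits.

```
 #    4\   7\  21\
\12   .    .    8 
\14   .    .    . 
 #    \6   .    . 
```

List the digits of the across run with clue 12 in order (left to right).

3, 1, 8

4 in 2 cells must be {1,3}; 7 in 3 cells must be {1,2,4}.
Given what's placed, R1C2 must be 1 to fit the 12 across and 7 down.
Given what's placed, R3C3 must be 4 to fit the 6 across and 21 down.
R1C1 = 12 − 9 = 3 completes the 12 across.
R2C1 = 4 − 3 = 1 completes the 4 down.
Given what's placed, R2C2 must be 4 to fit the 14 across and 7 down.
R2C3 = 14 − 5 = 9 completes the 14 across.
R3C2 = 6 − 4 = 2 completes the 6 across.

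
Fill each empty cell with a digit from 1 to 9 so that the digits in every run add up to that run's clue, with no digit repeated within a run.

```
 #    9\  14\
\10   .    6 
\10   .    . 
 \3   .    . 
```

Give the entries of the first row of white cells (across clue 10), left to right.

3 in 2 cells must be {1,2}.
R1C1 = 10 − 6 = 4 completes the 10 across.
Given what's placed, R3C1 must be 2 to fit the 3 across and 9 down.
R3C2 = 3 − 2 = 1 completes the 3 across.
R2C1 = 9 − 6 = 3 completes the 9 down.
R2C2 = 10 − 3 = 7 completes the 10 across.

4 6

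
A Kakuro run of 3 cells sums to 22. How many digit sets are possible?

2

3 distinct digits from 1–9 sum between 6 and 24.
Enumerating: {5,8,9}, {6,7,9}.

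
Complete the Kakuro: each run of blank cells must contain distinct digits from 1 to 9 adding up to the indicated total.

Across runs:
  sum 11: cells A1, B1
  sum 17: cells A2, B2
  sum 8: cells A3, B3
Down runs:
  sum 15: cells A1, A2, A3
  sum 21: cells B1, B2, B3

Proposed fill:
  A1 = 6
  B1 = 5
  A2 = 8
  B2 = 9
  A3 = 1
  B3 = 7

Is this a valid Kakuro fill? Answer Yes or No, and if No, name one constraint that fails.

Across: 6+5=11; 8+9=17; 1+7=8. Down: 6+8+1=15; 5+9+7=21. No digit repeats within any run.

Yes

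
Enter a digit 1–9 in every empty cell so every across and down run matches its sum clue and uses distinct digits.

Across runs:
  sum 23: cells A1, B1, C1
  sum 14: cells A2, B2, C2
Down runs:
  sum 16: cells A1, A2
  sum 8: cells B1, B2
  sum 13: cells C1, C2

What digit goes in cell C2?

5

23 in 3 cells must be {6,8,9}; 16 in 2 cells must be {7,9}.
The 23 across and the 16 down share only 9, so A1 = 9.
Given what's placed, B1 must be 6 to fit the 23 across and 8 down.
C1 = 23 − 15 = 8 completes the 23 across.
A2 = 16 − 9 = 7 completes the 16 down.
B2 = 8 − 6 = 2 completes the 8 down.
C2 = 14 − 9 = 5 completes the 14 across.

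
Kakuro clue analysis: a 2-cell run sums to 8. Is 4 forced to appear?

No

Counterexample: {1,7} sums to 8 without using 4.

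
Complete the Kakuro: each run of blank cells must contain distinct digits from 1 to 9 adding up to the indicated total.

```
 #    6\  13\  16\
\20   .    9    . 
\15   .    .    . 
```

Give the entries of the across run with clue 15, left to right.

2, 4, 9

16 in 2 cells must be {7,9}.
Given what's placed, R1C3 must be 7 to fit the 20 across and 16 down.
R2C2 = 13 − 9 = 4 completes the 13 down.
R2C3 = 16 − 7 = 9 completes the 16 down.
R1C1 = 20 − 16 = 4 completes the 20 across.
R2C1 = 15 − 13 = 2 completes the 15 across.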